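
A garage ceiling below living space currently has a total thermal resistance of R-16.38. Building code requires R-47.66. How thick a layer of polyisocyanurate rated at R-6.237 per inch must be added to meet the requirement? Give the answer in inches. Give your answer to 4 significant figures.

5.015 in

ΔR = 47.66 − 16.38 = 31.28 ft²·°F·h/BTU
L = ΔR / (R/in) = 31.28/6.237 = 5.0152 in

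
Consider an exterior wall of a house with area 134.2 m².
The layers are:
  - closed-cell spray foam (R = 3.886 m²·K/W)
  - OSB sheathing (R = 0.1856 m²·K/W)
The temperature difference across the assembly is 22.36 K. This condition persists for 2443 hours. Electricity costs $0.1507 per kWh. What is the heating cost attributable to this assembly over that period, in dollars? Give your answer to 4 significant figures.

R_total = 3.886 + 0.1856 = 4.0716 m²·K/W
Q = 134.2 × 22.36 / 4.0716 = 736.99 W
E = 736.99 W × 2443 h / 1000 = 1800.5 kWh
Cost = 1800.5 × 0.1507 = $271.33

271.3 dollars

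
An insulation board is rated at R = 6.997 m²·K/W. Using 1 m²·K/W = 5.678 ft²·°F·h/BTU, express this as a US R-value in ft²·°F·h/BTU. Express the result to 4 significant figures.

R_US = 6.997 × 5.678 = 39.729

39.73 ft²·°F·h/BTU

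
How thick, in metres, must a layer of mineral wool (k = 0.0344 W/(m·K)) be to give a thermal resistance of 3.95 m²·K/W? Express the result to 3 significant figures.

0.136 m

L = R·k = 3.95 × 0.0344 = 0.1359 m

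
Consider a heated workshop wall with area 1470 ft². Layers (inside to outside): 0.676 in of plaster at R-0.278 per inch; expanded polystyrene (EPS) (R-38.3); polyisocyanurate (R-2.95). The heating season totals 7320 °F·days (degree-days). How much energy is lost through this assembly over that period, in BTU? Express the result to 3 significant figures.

0.676 × 0.278 = 0.1879
R_total = 0.1879 + 38.3 + 2.95 = 41.44 ft²·°F·h/BTU
E = A × HDD × 24 / R = 1470 × 7320 × 24 / 41.44 = 6232000 BTU

6230000 BTU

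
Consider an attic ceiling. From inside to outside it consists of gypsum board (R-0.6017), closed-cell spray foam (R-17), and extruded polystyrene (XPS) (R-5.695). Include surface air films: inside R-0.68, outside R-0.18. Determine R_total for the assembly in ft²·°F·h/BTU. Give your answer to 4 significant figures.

R_total = 0.68 + 0.6017 + 17 + 5.695 + 0.18 = 24.157 ft²·°F·h/BTU

24.16 ft²·°F·h/BTU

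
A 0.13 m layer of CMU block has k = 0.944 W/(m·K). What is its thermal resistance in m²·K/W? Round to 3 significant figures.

R = L/k = 0.13/0.944 = 0.1377 m²·K/W

0.138 m²·K/W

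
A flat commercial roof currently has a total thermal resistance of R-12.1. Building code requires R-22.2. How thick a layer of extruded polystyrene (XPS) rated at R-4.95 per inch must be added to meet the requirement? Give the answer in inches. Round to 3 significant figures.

2.04 in

ΔR = 22.2 − 12.1 = 10.1 ft²·°F·h/BTU
L = ΔR / (R/in) = 10.1/4.95 = 2.04 in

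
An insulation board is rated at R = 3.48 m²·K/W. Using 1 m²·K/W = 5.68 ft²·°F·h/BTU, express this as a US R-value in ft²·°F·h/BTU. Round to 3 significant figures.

R_US = 3.48 × 5.68 = 19.77

19.8 ft²·°F·h/BTU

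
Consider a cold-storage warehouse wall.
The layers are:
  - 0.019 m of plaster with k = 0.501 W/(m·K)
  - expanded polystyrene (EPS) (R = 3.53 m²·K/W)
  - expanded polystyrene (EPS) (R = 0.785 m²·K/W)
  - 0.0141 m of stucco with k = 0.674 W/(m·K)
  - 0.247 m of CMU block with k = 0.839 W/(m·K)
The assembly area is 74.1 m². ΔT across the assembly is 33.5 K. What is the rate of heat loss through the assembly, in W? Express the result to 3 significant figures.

0.019/0.501 = 0.03792
0.0141/0.674 = 0.02092
0.247/0.839 = 0.2944
R_total = 0.03792 + 3.53 + 0.785 + 0.02092 + 0.2944 = 4.668 m²·K/W
Q = A·ΔT/R = 74.1 × 33.5 / 4.668 = 531.8 W

532 W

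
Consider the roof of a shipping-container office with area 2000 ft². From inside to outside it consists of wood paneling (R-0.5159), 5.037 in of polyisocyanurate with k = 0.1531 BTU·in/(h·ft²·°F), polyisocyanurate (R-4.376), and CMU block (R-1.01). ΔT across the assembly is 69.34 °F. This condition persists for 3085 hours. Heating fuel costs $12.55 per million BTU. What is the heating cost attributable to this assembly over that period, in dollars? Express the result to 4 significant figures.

138.4 dollars

5.037/0.1531 = 32.9
R_total = 0.5159 + 32.9 + 4.376 + 1.01 = 38.802 ft²·°F·h/BTU
Q = 2000 × 69.34 / 38.802 = 3574 BTU/h
E = 3574 × 3085 = 11026000 BTU
Cost = 11026000/10⁶ × 12.55 = $138.38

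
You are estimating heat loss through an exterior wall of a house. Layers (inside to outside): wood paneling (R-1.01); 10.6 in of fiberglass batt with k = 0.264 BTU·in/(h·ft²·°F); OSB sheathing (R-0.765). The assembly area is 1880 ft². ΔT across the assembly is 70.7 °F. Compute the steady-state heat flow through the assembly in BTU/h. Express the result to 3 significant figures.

10.6/0.264 = 40.15
R_total = 1.01 + 40.15 + 0.765 = 41.93 ft²·°F·h/BTU
Q = A·ΔT/R = 1880 × 70.7 / 41.93 = 3170 BTU/h

3170 BTU/h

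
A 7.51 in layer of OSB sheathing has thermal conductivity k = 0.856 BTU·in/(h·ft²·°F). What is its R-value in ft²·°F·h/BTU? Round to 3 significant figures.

8.77 ft²·°F·h/BTU

R = L/k = 7.51/0.856 = 8.773 ft²·°F·h/BTU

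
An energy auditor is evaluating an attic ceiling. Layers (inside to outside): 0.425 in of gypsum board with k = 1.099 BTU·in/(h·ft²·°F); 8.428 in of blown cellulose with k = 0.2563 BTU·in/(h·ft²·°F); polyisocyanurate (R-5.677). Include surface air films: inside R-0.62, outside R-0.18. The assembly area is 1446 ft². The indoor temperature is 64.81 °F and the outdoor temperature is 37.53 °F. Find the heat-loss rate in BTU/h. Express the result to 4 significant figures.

992.4 BTU/h

0.425/1.099 = 0.38672
8.428/0.2563 = 32.883
R_total = 0.62 + 0.38672 + 32.883 + 5.677 + 0.18 = 39.747 ft²·°F·h/BTU
Q = A·ΔT/R = 1446 × (64.81 − 37.53) / 39.747 = 992.45 BTU/h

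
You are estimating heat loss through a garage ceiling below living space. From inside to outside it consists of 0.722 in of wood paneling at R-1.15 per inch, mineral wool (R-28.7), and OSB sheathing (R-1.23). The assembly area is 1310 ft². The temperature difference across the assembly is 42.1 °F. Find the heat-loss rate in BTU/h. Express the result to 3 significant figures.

1790 BTU/h

0.722 × 1.15 = 0.8303
R_total = 0.8303 + 28.7 + 1.23 = 30.76 ft²·°F·h/BTU
Q = A·ΔT/R = 1310 × 42.1 / 30.76 = 1793 BTU/h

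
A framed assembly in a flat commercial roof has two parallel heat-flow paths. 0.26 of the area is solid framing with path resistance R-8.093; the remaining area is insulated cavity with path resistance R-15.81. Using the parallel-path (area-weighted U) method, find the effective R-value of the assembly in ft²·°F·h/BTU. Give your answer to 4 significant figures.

U_eff = 0.74/15.81 + 0.26/8.093 = 0.046806 + 0.032127 = 0.078932
R_eff = 1/U_eff = 12.669 ft²·°F·h/BTU

12.67 ft²·°F·h/BTU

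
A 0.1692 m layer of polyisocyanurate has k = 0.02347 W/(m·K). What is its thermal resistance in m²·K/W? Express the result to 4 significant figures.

R = L/k = 0.1692/0.02347 = 7.2092 m²·K/W

7.209 m²·K/W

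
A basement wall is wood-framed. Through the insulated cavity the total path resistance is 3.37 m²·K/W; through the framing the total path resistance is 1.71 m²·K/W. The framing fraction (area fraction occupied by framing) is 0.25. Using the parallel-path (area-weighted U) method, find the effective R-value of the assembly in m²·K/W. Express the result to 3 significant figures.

2.71 m²·K/W

U_eff = 0.75/3.37 + 0.25/1.71 = 0.2226 + 0.1462 = 0.3688
R_eff = 1/U_eff = 2.712 m²·K/W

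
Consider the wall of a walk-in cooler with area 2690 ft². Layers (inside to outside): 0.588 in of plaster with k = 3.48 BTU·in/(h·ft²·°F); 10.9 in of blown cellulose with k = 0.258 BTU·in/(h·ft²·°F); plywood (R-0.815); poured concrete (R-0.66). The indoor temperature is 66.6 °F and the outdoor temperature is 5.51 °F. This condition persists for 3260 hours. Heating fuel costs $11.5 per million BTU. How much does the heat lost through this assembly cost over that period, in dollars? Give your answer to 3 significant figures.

0.588/3.48 = 0.169
10.9/0.258 = 42.25
R_total = 0.169 + 42.25 + 0.815 + 0.66 = 43.89 ft²·°F·h/BTU
Q = 2690 × (66.6 − 5.51) / 43.89 = 3744 BTU/h
E = 3744 × 3260 = 12210000 BTU
Cost = 12210000/10⁶ × 11.5 = $140.4

140 dollars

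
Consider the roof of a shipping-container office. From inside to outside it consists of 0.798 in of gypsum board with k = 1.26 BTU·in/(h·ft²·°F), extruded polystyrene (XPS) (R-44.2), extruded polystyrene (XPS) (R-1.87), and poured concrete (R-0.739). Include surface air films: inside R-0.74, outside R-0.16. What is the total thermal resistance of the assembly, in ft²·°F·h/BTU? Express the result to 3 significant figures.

48.3 ft²·°F·h/BTU

0.798/1.26 = 0.6333
R_total = 0.74 + 0.6333 + 44.2 + 1.87 + 0.739 + 0.16 = 48.34 ft²·°F·h/BTU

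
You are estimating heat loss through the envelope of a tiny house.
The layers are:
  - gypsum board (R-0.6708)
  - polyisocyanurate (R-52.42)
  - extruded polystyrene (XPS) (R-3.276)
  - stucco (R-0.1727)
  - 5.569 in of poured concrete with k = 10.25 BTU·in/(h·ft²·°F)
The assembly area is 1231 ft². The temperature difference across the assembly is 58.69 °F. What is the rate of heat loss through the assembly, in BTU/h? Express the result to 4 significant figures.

1266 BTU/h

5.569/10.25 = 0.54332
R_total = 0.6708 + 52.42 + 3.276 + 0.1727 + 0.54332 = 57.083 ft²·°F·h/BTU
Q = A·ΔT/R = 1231 × 58.69 / 57.083 = 1265.7 BTU/h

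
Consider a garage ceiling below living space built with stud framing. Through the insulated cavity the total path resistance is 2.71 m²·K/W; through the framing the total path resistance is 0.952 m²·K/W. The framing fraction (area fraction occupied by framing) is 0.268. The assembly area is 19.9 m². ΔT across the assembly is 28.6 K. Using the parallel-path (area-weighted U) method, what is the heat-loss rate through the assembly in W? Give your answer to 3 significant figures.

314 W

U_eff = 0.732/2.71 + 0.268/0.952 = 0.2701 + 0.2815 = 0.5516
R_eff = 1/U_eff = 1.813 m²·K/W
Q = 19.9 × 28.6 / 1.813 = 314 W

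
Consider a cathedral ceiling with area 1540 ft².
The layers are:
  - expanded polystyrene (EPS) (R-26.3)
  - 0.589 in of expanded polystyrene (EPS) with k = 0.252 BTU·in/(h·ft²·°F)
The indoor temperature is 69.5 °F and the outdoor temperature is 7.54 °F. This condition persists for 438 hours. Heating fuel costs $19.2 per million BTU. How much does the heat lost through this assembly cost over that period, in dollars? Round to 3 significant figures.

0.589/0.252 = 2.337
R_total = 26.3 + 2.337 = 28.64 ft²·°F·h/BTU
Q = 1540 × (69.5 − 7.54) / 28.64 = 3332 BTU/h
E = 3332 × 438 = 1459000 BTU
Cost = 1459000/10⁶ × 19.2 = $28.02

28.0 dollars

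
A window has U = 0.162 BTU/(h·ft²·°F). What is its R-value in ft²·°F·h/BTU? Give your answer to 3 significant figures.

R = 1/U = 1/0.162 = 6.173

6.17 ft²·°F·h/BTU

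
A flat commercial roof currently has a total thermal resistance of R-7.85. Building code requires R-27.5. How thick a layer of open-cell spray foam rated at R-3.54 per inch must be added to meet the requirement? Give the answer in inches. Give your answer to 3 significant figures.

ΔR = 27.5 − 7.85 = 19.65 ft²·°F·h/BTU
L = ΔR / (R/in) = 19.65/3.54 = 5.551 in

5.55 in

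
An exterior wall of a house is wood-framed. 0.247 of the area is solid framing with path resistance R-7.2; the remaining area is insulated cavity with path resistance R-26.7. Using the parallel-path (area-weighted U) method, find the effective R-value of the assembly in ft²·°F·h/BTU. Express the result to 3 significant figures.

U_eff = 0.753/26.7 + 0.247/7.2 = 0.0282 + 0.03431 = 0.06251
R_eff = 1/U_eff = 16 ft²·°F·h/BTU

16.0 ft²·°F·h/BTU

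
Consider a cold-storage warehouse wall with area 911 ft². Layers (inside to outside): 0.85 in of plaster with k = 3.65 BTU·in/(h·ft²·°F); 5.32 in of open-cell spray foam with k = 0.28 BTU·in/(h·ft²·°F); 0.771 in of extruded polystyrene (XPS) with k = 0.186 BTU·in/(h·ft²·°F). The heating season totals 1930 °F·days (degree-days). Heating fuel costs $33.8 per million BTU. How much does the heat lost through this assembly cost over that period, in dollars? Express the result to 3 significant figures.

61.0 dollars

0.85/3.65 = 0.2329
5.32/0.28 = 19
0.771/0.186 = 4.145
R_total = 0.2329 + 19 + 4.145 = 23.38 ft²·°F·h/BTU
E = A × HDD × 24 / R = 911 × 1930 × 24 / 23.38 = 1805000 BTU
Cost = 1805000/10⁶ × 33.8 = $61.01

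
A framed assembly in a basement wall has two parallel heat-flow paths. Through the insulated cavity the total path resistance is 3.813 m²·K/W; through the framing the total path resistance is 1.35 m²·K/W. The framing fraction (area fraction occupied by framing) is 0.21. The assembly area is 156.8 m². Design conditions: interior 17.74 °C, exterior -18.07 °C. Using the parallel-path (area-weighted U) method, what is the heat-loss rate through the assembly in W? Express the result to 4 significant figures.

U_eff = 0.79/3.813 + 0.21/1.35 = 0.20719 + 0.15556 = 0.36274
R_eff = 1/U_eff = 2.7568 m²·K/W
Q = 156.8 × (17.74 − (-18.07)) / 2.7568 = 2036.8 W

2037 W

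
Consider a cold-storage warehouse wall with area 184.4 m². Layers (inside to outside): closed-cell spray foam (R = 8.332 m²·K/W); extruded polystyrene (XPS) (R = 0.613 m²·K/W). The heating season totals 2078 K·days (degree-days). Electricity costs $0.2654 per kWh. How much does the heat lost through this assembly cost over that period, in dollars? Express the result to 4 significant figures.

R_total = 8.332 + 0.613 = 8.945 m²·K/W
E = A × HDD × 24 / R / 1000 = 184.4 × 2078 × 24 / 8.945 / 1000 = 1028.1 kWh
Cost = 1028.1 × 0.2654 = $272.86

272.9 dollars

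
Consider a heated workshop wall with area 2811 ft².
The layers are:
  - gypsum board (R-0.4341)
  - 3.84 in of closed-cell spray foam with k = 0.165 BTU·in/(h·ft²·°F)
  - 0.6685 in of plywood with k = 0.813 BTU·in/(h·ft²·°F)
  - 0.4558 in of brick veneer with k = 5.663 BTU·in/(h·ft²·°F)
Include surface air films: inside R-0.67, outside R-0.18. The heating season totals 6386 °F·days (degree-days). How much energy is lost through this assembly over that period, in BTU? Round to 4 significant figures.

3.84/0.165 = 23.273
0.6685/0.813 = 0.82226
0.4558/5.663 = 0.080487
R_total = 0.67 + 0.4341 + 23.273 + 0.82226 + 0.080487 + 0.18 = 25.46 ft²·°F·h/BTU
E = A × HDD × 24 / R = 2811 × 6386 × 24 / 25.46 = 16922000 BTU

16920000 BTU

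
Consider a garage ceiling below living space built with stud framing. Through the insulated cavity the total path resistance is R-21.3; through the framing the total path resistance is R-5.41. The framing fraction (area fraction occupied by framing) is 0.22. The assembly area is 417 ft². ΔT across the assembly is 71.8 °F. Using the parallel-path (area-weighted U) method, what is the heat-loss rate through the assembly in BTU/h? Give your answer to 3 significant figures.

2310 BTU/h

U_eff = 0.78/21.3 + 0.22/5.41 = 0.03662 + 0.04067 = 0.07729
R_eff = 1/U_eff = 12.94 ft²·°F·h/BTU
Q = 417 × 71.8 / 12.94 = 2314 BTU/h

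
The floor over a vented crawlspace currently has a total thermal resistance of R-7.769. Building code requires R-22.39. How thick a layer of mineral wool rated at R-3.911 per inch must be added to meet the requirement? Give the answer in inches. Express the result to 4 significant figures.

3.738 in

ΔR = 22.39 − 7.769 = 14.621 ft²·°F·h/BTU
L = ΔR / (R/in) = 14.621/3.911 = 3.7384 in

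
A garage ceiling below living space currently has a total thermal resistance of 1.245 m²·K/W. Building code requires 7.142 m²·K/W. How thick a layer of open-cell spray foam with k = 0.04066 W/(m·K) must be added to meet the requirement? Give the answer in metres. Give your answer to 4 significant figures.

0.2398 m

ΔR = 7.142 − 1.245 = 5.897 m²·K/W
L = ΔR × k = 5.897 × 0.04066 = 0.23977 m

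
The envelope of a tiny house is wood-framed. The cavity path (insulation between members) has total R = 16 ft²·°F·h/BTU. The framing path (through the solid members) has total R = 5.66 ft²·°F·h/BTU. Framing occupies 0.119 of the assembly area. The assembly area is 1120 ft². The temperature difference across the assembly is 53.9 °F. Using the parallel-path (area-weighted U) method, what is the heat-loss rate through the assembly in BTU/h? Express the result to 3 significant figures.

4590 BTU/h

U_eff = 0.881/16 + 0.119/5.66 = 0.05506 + 0.02102 = 0.07609
R_eff = 1/U_eff = 13.14 ft²·°F·h/BTU
Q = 1120 × 53.9 / 13.14 = 4593 BTU/h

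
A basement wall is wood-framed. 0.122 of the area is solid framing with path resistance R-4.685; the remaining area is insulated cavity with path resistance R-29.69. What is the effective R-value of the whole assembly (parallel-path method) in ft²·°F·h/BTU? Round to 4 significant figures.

U_eff = 0.878/29.69 + 0.122/4.685 = 0.029572 + 0.026041 = 0.055613
R_eff = 1/U_eff = 17.981 ft²·°F·h/BTU

17.98 ft²·°F·h/BTU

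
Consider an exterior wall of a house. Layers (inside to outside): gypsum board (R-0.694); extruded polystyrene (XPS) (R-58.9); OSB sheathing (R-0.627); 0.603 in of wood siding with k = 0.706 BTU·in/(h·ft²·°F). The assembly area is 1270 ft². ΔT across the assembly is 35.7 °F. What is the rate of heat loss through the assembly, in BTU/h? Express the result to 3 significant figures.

742 BTU/h

0.603/0.706 = 0.8541
R_total = 0.694 + 58.9 + 0.627 + 0.8541 = 61.08 ft²·°F·h/BTU
Q = A·ΔT/R = 1270 × 35.7 / 61.08 = 742.3 BTU/h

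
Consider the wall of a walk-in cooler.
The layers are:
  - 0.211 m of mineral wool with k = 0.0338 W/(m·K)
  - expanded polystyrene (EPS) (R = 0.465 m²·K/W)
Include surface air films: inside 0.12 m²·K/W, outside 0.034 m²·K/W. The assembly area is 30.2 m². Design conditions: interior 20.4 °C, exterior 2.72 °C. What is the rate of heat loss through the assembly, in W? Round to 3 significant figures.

77.8 W

0.211/0.0338 = 6.243
R_total = 0.12 + 6.243 + 0.465 + 0.034 = 6.862 m²·K/W
Q = A·ΔT/R = 30.2 × (20.4 − 2.72) / 6.862 = 77.82 W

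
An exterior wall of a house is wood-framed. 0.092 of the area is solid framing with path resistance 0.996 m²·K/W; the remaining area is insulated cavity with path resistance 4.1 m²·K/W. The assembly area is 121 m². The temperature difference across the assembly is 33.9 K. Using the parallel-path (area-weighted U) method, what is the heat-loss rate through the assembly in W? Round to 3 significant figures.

1290 W

U_eff = 0.908/4.1 + 0.092/0.996 = 0.2215 + 0.09237 = 0.3138
R_eff = 1/U_eff = 3.186 m²·K/W
Q = 121 × 33.9 / 3.186 = 1287 W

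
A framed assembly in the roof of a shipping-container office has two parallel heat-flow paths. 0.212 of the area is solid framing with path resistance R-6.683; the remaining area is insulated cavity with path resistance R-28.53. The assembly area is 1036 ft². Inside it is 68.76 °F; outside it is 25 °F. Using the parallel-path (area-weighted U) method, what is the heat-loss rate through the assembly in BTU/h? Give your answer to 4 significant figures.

U_eff = 0.788/28.53 + 0.212/6.683 = 0.02762 + 0.031722 = 0.059342
R_eff = 1/U_eff = 16.851 ft²·°F·h/BTU
Q = 1036 × (68.76 − 25) / 16.851 = 2690.3 BTU/h

2690 BTU/h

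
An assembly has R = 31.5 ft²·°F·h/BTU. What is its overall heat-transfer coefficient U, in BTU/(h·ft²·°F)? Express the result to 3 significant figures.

0.0317 BTU/(h·ft²·°F)

U = 1/R = 1/31.5 = 0.03175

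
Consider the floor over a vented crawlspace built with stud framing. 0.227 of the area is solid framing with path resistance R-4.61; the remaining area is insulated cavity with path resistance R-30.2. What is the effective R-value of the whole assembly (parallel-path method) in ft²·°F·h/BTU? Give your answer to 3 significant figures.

13.4 ft²·°F·h/BTU

U_eff = 0.773/30.2 + 0.227/4.61 = 0.0256 + 0.04924 = 0.07484
R_eff = 1/U_eff = 13.36 ft²·°F·h/BTU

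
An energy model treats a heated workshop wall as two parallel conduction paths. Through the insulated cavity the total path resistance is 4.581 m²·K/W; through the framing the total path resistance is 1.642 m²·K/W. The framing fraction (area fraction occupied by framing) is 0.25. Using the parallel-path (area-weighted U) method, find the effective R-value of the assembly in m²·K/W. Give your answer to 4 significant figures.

3.165 m²·K/W

U_eff = 0.75/4.581 + 0.25/1.642 = 0.16372 + 0.15225 = 0.31597
R_eff = 1/U_eff = 3.1648 m²·K/W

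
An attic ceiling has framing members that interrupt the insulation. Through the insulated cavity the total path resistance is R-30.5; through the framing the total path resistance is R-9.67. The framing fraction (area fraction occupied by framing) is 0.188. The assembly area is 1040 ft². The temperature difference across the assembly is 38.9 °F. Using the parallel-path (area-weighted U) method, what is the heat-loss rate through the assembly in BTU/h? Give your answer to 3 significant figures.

1860 BTU/h

U_eff = 0.812/30.5 + 0.188/9.67 = 0.02662 + 0.01944 = 0.04606
R_eff = 1/U_eff = 21.71 ft²·°F·h/BTU
Q = 1040 × 38.9 / 21.71 = 1864 BTU/h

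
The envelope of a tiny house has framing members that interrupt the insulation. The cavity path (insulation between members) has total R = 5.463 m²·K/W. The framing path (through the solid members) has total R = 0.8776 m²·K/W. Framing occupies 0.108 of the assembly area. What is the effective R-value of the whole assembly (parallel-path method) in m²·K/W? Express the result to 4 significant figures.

U_eff = 0.892/5.463 + 0.108/0.8776 = 0.16328 + 0.12306 = 0.28634
R_eff = 1/U_eff = 3.4923 m²·K/W

3.492 m²·K/W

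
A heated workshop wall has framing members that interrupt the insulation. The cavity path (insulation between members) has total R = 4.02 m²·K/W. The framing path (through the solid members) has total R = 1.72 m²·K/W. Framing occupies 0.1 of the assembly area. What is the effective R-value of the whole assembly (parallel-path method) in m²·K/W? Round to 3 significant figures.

U_eff = 0.9/4.02 + 0.1/1.72 = 0.2239 + 0.05814 = 0.282
R_eff = 1/U_eff = 3.546 m²·K/W

3.55 m²·K/W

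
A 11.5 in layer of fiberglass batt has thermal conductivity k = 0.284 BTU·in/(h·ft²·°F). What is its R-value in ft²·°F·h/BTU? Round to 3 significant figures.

R = L/k = 11.5/0.284 = 40.49 ft²·°F·h/BTU

40.5 ft²·°F·h/BTU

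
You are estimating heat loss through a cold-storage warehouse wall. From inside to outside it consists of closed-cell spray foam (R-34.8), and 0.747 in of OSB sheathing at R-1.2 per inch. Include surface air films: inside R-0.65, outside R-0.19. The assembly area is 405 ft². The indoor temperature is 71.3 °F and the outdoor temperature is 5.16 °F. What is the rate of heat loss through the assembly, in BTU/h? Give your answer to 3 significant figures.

0.747 × 1.2 = 0.8964
R_total = 0.65 + 34.8 + 0.8964 + 0.19 = 36.54 ft²·°F·h/BTU
Q = A·ΔT/R = 405 × (71.3 − 5.16) / 36.54 = 733.2 BTU/h

733 BTU/h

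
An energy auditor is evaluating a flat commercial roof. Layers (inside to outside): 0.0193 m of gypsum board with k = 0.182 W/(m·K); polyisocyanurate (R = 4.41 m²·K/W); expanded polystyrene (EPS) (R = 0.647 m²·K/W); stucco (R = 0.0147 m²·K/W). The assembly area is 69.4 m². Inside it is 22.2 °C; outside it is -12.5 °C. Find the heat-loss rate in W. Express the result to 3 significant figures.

465 W

0.0193/0.182 = 0.106
R_total = 0.106 + 4.41 + 0.647 + 0.0147 = 5.178 m²·K/W
Q = A·ΔT/R = 69.4 × (22.2 − (-12.5)) / 5.178 = 465.1 W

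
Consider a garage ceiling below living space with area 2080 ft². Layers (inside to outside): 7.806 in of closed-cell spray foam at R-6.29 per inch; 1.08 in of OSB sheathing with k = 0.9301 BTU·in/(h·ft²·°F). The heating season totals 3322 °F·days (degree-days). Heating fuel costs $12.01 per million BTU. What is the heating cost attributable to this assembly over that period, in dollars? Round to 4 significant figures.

7.806 × 6.29 = 49.1
1.08/0.9301 = 1.1612
R_total = 49.1 + 1.1612 = 50.261 ft²·°F·h/BTU
E = A × HDD × 24 / R = 2080 × 3322 × 24 / 50.261 = 3299500 BTU
Cost = 3299500/10⁶ × 12.01 = $39.627

39.63 dollars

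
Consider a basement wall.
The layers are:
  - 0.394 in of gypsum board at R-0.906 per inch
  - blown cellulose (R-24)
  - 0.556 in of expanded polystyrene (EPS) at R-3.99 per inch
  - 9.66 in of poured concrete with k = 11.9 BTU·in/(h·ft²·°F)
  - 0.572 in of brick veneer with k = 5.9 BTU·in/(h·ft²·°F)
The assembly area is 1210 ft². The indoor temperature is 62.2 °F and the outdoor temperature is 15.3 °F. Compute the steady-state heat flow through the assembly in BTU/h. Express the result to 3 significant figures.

0.394 × 0.906 = 0.357
0.556 × 3.99 = 2.218
9.66/11.9 = 0.8118
0.572/5.9 = 0.09695
R_total = 0.357 + 24 + 2.218 + 0.8118 + 0.09695 = 27.48 ft²·°F·h/BTU
Q = A·ΔT/R = 1210 × (62.2 − 15.3) / 27.48 = 2065 BTU/h

2060 BTU/h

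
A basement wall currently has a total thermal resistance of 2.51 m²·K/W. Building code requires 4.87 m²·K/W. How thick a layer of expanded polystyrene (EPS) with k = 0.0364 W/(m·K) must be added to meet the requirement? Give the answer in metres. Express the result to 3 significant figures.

0.0859 m

ΔR = 4.87 − 2.51 = 2.36 m²·K/W
L = ΔR × k = 2.36 × 0.0364 = 0.0859 m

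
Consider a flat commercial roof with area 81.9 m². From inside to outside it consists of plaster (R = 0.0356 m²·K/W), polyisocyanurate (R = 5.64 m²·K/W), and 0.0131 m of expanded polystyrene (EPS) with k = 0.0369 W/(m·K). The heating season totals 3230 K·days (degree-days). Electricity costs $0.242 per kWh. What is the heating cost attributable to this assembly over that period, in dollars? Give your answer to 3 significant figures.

255 dollars

0.0131/0.0369 = 0.355
R_total = 0.0356 + 5.64 + 0.355 = 6.031 m²·K/W
E = A × HDD × 24 / R / 1000 = 81.9 × 3230 × 24 / 6.031 / 1000 = 1053 kWh
Cost = 1053 × 0.242 = $254.8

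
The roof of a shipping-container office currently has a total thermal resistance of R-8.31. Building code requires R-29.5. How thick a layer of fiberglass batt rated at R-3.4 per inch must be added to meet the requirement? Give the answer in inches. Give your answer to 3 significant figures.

6.23 in

ΔR = 29.5 − 8.31 = 21.19 ft²·°F·h/BTU
L = ΔR / (R/in) = 21.19/3.4 = 6.232 in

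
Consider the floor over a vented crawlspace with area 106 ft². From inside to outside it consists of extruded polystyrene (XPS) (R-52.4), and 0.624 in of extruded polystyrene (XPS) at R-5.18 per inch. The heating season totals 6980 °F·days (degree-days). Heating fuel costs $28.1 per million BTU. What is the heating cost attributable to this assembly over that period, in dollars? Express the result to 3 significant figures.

0.624 × 5.18 = 3.232
R_total = 52.4 + 3.232 = 55.63 ft²·°F·h/BTU
E = A × HDD × 24 / R = 106 × 6980 × 24 / 55.63 = 319200 BTU
Cost = 319200/10⁶ × 28.1 = $8.969

8.97 dollars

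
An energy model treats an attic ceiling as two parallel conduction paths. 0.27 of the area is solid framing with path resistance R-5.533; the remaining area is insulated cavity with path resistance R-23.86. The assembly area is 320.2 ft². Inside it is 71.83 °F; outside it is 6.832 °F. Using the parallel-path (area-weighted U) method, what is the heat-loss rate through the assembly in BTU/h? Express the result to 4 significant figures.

U_eff = 0.73/23.86 + 0.27/5.533 = 0.030595 + 0.048798 = 0.079393
R_eff = 1/U_eff = 12.596 ft²·°F·h/BTU
Q = 320.2 × (71.83 − 6.832) / 12.596 = 1652.4 BTU/h

1652 BTU/h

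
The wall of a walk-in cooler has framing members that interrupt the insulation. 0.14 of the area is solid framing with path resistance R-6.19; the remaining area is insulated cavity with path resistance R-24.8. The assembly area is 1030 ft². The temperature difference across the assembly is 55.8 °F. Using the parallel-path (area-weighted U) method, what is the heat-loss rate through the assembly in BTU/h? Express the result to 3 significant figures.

3290 BTU/h

U_eff = 0.86/24.8 + 0.14/6.19 = 0.03468 + 0.02262 = 0.05729
R_eff = 1/U_eff = 17.45 ft²·°F·h/BTU
Q = 1030 × 55.8 / 17.45 = 3293 BTU/h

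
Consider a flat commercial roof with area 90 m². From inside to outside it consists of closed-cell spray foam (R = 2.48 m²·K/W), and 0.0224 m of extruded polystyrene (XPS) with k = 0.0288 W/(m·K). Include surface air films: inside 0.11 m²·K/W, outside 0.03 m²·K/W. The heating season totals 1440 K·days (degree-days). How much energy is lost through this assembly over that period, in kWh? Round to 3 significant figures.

0.0224/0.0288 = 0.7778
R_total = 0.11 + 2.48 + 0.7778 + 0.03 = 3.398 m²·K/W
E = A × HDD × 24 / R / 1000 = 90 × 1440 × 24 / 3.398 / 1000 = 915.4 kWh

915 kWh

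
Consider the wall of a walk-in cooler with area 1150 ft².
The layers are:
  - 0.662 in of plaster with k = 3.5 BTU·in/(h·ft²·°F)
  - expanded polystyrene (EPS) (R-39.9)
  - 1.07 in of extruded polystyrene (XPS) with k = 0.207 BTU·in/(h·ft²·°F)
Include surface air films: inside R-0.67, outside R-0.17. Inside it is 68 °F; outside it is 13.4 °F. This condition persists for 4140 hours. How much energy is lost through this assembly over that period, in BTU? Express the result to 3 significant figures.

0.662/3.5 = 0.1891
1.07/0.207 = 5.169
R_total = 0.67 + 0.1891 + 39.9 + 5.169 + 0.17 = 46.1 ft²·°F·h/BTU
Q = 1150 × (68 − 13.4) / 46.1 = 1362 BTU/h
E = 1362 × 4140 = 5639000 BTU

5640000 BTU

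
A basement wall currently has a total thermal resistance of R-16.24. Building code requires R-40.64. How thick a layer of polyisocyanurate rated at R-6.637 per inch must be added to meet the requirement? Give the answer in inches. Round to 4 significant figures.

3.676 in

ΔR = 40.64 − 16.24 = 24.4 ft²·°F·h/BTU
L = ΔR / (R/in) = 24.4/6.637 = 3.6764 in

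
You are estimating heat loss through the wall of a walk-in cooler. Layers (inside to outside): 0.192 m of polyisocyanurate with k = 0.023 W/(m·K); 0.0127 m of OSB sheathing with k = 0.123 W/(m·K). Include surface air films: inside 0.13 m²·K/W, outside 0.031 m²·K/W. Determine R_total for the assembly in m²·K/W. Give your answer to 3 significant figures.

0.192/0.023 = 8.348
0.0127/0.123 = 0.1033
R_total = 0.13 + 8.348 + 0.1033 + 0.031 = 8.612 m²·K/W

8.61 m²·K/W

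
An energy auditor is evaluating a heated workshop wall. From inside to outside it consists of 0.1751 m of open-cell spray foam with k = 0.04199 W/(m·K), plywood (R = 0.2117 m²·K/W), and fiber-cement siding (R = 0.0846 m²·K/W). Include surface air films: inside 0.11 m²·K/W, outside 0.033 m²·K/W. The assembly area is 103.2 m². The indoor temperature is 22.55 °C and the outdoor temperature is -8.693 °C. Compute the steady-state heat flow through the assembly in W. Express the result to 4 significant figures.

0.1751/0.04199 = 4.17
R_total = 0.11 + 4.17 + 0.2117 + 0.0846 + 0.033 = 4.6093 m²·K/W
Q = A·ΔT/R = 103.2 × (22.55 − (-8.693)) / 4.6093 = 699.51 W

699.5 W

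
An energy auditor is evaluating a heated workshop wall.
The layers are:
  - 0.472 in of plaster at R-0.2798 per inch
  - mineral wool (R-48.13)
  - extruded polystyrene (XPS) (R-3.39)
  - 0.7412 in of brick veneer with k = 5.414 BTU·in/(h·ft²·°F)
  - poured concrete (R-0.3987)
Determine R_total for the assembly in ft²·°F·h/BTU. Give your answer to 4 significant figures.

52.19 ft²·°F·h/BTU

0.472 × 0.2798 = 0.13207
0.7412/5.414 = 0.1369
R_total = 0.13207 + 48.13 + 3.39 + 0.1369 + 0.3987 = 52.188 ft²·°F·h/BTU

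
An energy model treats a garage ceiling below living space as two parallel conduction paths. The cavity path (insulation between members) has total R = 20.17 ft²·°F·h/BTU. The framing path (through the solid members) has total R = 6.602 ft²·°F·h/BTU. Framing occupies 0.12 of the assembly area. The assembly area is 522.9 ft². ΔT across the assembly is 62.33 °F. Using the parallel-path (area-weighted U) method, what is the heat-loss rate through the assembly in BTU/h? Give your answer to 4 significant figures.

U_eff = 0.88/20.17 + 0.12/6.602 = 0.043629 + 0.018176 = 0.061805
R_eff = 1/U_eff = 16.18 ft²·°F·h/BTU
Q = 522.9 × 62.33 / 16.18 = 2014.4 BTU/h

2014 BTU/h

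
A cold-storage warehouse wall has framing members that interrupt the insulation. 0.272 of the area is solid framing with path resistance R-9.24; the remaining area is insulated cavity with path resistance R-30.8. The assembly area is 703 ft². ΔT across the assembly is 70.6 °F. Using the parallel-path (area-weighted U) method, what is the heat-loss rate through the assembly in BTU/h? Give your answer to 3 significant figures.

U_eff = 0.728/30.8 + 0.272/9.24 = 0.02364 + 0.02944 = 0.05307
R_eff = 1/U_eff = 18.84 ft²·°F·h/BTU
Q = 703 × 70.6 / 18.84 = 2634 BTU/h

2630 BTU/h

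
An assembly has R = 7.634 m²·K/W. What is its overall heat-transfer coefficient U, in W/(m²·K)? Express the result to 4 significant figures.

0.1310 W/(m²·K)

U = 1/R = 1/7.634 = 0.13099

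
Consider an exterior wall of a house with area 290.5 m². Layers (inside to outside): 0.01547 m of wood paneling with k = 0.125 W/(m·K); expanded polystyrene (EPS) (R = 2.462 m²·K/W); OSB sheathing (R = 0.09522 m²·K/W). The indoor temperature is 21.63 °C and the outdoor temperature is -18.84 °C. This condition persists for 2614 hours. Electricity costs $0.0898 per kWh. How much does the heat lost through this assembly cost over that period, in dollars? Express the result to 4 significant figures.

1029 dollars

0.01547/0.125 = 0.12376
R_total = 0.12376 + 2.462 + 0.09522 = 2.681 m²·K/W
Q = 290.5 × (21.63 − (-18.84)) / 2.681 = 4385.2 W
E = 4385.2 W × 2614 h / 1000 = 11463 kWh
Cost = 11463 × 0.0898 = $1029.4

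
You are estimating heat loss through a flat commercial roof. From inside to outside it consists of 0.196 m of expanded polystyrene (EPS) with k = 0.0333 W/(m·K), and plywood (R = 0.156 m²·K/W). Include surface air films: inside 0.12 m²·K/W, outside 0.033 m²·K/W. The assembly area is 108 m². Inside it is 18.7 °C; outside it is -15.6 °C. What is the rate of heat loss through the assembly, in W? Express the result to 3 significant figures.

598 W

0.196/0.0333 = 5.886
R_total = 0.12 + 5.886 + 0.156 + 0.033 = 6.195 m²·K/W
Q = A·ΔT/R = 108 × (18.7 − (-15.6)) / 6.195 = 598 W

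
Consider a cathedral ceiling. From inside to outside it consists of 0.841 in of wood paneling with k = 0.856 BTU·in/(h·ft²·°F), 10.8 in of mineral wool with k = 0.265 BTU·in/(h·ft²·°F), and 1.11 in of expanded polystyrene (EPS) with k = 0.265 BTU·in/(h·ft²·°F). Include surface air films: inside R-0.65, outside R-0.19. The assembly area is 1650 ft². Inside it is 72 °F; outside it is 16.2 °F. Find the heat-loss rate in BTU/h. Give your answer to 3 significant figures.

0.841/0.856 = 0.9825
10.8/0.265 = 40.75
1.11/0.265 = 4.189
R_total = 0.65 + 0.9825 + 40.75 + 4.189 + 0.19 = 46.77 ft²·°F·h/BTU
Q = A·ΔT/R = 1650 × (72 − 16.2) / 46.77 = 1969 BTU/h

1970 BTU/h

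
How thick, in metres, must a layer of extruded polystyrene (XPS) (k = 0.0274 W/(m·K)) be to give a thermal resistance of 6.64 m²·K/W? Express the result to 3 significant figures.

0.182 m

L = R·k = 6.64 × 0.0274 = 0.1819 m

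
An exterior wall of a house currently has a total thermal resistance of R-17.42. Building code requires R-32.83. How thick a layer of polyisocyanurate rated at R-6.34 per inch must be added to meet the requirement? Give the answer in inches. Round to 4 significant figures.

ΔR = 32.83 − 17.42 = 15.41 ft²·°F·h/BTU
L = ΔR / (R/in) = 15.41/6.34 = 2.4306 in

2.431 in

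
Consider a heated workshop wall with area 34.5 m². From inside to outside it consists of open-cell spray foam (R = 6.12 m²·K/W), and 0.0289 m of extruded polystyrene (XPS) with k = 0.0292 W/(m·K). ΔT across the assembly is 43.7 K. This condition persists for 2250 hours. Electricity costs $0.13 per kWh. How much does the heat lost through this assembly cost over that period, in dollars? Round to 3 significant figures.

0.0289/0.0292 = 0.9897
R_total = 6.12 + 0.9897 = 7.11 m²·K/W
Q = 34.5 × 43.7 / 7.11 = 212.1 W
E = 212.1 W × 2250 h / 1000 = 477.1 kWh
Cost = 477.1 × 0.13 = $62.03

62.0 dollars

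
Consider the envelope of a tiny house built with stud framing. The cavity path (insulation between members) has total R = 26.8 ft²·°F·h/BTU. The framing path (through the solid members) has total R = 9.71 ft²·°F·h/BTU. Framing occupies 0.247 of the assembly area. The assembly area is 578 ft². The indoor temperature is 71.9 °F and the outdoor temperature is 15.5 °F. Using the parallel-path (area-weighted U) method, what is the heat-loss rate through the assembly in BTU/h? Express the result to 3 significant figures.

U_eff = 0.753/26.8 + 0.247/9.71 = 0.0281 + 0.02544 = 0.05353
R_eff = 1/U_eff = 18.68 ft²·°F·h/BTU
Q = 578 × (71.9 − 15.5) / 18.68 = 1745 BTU/h

1750 BTU/h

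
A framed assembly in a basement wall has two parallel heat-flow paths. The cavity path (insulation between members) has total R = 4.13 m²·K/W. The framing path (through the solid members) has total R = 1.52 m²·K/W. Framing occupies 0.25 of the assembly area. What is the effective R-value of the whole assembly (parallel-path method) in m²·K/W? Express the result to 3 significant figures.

U_eff = 0.75/4.13 + 0.25/1.52 = 0.1816 + 0.1645 = 0.3461
R_eff = 1/U_eff = 2.89 m²·K/W

2.89 m²·K/W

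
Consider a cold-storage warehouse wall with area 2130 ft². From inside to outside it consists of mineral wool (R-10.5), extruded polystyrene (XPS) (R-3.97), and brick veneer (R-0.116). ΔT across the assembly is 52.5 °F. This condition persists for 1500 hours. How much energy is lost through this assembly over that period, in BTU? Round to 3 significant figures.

11500000 BTU

R_total = 10.5 + 3.97 + 0.116 = 14.59 ft²·°F·h/BTU
Q = 2130 × 52.5 / 14.59 = 7667 BTU/h
E = 7667 × 1500 = 11500000 BTU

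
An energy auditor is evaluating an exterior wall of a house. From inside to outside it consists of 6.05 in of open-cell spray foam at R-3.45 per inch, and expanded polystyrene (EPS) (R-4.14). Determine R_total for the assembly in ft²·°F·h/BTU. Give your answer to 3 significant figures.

25.0 ft²·°F·h/BTU

6.05 × 3.45 = 20.87
R_total = 20.87 + 4.14 = 25.01 ft²·°F·h/BTU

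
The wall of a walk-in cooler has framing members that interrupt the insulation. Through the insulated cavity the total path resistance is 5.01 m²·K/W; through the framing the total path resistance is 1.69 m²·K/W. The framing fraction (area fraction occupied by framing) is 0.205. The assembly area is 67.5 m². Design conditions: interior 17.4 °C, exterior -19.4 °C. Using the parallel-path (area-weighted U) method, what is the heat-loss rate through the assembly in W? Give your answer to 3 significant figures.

U_eff = 0.795/5.01 + 0.205/1.69 = 0.1587 + 0.1213 = 0.28
R_eff = 1/U_eff = 3.572 m²·K/W
Q = 67.5 × (17.4 − (-19.4)) / 3.572 = 695.5 W

695 W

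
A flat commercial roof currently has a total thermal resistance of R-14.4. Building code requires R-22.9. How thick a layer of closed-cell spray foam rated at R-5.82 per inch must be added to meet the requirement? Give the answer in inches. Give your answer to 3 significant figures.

1.46 in

ΔR = 22.9 − 14.4 = 8.5 ft²·°F·h/BTU
L = ΔR / (R/in) = 8.5/5.82 = 1.46 in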